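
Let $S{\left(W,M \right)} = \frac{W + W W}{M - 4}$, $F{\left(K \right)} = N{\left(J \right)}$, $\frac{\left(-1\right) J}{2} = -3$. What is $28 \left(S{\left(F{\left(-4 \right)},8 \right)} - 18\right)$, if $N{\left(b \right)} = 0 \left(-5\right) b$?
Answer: $-504$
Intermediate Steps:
$J = 6$ ($J = \left(-2\right) \left(-3\right) = 6$)
$N{\left(b \right)} = 0$ ($N{\left(b \right)} = 0 b = 0$)
$F{\left(K \right)} = 0$
$S{\left(W,M \right)} = \frac{W + W^{2}}{-4 + M}$
$28 \left(S{\left(F{\left(-4 \right)},8 \right)} - 18\right) = 28 \left(\frac{0 \left(1 + 0\right)}{-4 + 8} - 18\right) = 28 \left(0 \cdot \frac{1}{4} \cdot 1 - 18\right) = 28 \left(0 - 18\right) = 28 \left(-18\right) = -504$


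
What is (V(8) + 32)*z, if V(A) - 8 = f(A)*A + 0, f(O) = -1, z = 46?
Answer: 1472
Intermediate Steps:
V(A) = 8 - A (V(A) = 8 + (-A + 0) = 8 - A)
(V(8) + 32)*z = ((8 - 1*8) + 32)*46 = ((8 - 8) + 32)*46 = (0 + 32)*46 = 32*46 = 1472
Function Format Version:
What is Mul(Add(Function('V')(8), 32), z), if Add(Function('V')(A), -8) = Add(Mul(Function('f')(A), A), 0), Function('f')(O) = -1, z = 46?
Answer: 1472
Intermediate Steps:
Function('V')(A) = Add(8, Mul(-1, A)) (Function('V')(A) = Add(8, Add(Mul(-1, A), 0)) = Add(8, Mul(-1, A)))
Mul(Add(Function('V')(8), 32), z) = Mul(Add(Add(8, Mul(-1, 8)), 32), 46) = Mul(Add(Add(8, -8), 32), 46) = Mul(Add(0, 32), 46) = Mul(32, 46) = 1472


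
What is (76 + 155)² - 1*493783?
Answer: -440422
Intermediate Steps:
(76 + 155)² - 1*493783 = 231² - 493783 = 53361 - 493783 = -440422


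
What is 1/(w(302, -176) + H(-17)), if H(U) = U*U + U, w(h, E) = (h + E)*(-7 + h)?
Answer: 1/37442 ≈ 2.6708e-5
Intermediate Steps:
w(h, E) = (-7 + h)*(E + h) (w(h, E) = (E + h)*(-7 + h) = (-7 + h)*(E + h))
H(U) = U + U² (H(U) = U² + U = U + U²)
1/(w(302, -176) + H(-17)) = 1/((302² - 7*(-176) - 7*302 - 176*302) - 17*(1 - 17)) = 1/((91204 + 1232 - 2114 - 53152) - 17*(-16)) = 1/(37170 + 272) = 1/37442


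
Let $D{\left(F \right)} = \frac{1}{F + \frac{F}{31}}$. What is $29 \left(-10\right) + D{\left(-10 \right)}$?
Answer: $- \frac{92831}{320} \approx -290.1$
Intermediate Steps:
$D{\left(F \right)} = \frac{31}{32 F}$ ($D{\left(F \right)} = \frac{1}{F + F \frac{1}{31}} = \frac{1}{F + \frac{F}{31}} = \frac{1}{\frac{32}{31} F} = \frac{31}{32 F}$)
$29 \left(-10\right) + D{\left(-10 \right)} = 29 \left(-10\right) + \frac{31}{32 \left(-10\right)} = -290 + \frac{31}{32} \left(- \frac{1}{10}\right) = -290 - \frac{31}{320} = - \frac{92831}{320}$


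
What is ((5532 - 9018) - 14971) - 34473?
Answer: -52930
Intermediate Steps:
((5532 - 9018) - 14971) - 34473 = (-3486 - 14971) - 34473 = -18457 - 34473 = -52930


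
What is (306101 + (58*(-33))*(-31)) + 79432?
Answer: 444867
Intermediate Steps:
(306101 + (58*(-33))*(-31)) + 79432 = (306101 - 1914*(-31)) + 79432 = (306101 + 59334) + 79432 = 365435 + 79432 = 444867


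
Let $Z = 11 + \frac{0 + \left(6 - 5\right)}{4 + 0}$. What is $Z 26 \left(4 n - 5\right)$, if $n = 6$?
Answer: $\frac{11115}{2} \approx 5557.5$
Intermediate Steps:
$Z = \frac{45}{4}$ ($Z = 11 + \frac{0 + 1}{4} = 11 + 1 \cdot \frac{1}{4} = 11 + \frac{1}{4} = \frac{45}{4} \approx 11.25$)
$Z 26 \left(4 n - 5\right) = \frac{45}{4} \cdot 26 \left(4 \cdot 6 - 5\right) = \frac{585 \left(24 - 5\right)}{2} = \frac{585}{2} \cdot 19 = \frac{11115}{2}$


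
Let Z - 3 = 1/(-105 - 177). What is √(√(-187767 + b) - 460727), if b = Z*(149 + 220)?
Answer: √(-4070983772 + 94*I*√1649339322)/94 ≈ 0.31825 + 678.77*I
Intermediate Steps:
Z = 845/282 (Z = 3 + 1/(-105 - 177) = 3 + 1/(-282) = 3 - 1/282 = 845/282 ≈ 2.9965)
b = 103935/94 (b = 845*(149 + 220)/282 = (845/282)*369 = 103935/94 ≈ 1105.7)
√(√(-187767 + b) - 460727) = √(√(-187767 + 103935/94) - 460727) = √(√(-17546163/94) - 460727) = √(I*√1649339322/94 - 460727) = √(-460727 + I*√1649339322/94)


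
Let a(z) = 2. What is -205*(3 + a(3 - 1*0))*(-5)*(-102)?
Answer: -522750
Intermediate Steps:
-205*(3 + a(3 - 1*0))*(-5)*(-102) = -205*(3 + 2)*(-5)*(-102) = -1025*(-5)*(-102) = -205*(-25)*(-102) = 5125*(-102) = -522750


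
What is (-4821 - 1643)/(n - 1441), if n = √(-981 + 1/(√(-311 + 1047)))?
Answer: 6464/(1441 - 46^(¾)*√(1 - 3924*√46)/92) ≈ 4.4837 + 0.097453*I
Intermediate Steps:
n = √(-981 + √46/184) (n = √(-981 + 1/(√736)) = √(-981 + 1/(4*√46)) = √(-981 + √46/184) ≈ 31.32*I)
(-4821 - 1643)/(n - 1441) = (-4821 - 1643)/(46^(¾)*√(1 - 3924*√46)/92 - 1441) = -6464/(-1441 + 46^(¾)*√(1 - 3924*√46)/92)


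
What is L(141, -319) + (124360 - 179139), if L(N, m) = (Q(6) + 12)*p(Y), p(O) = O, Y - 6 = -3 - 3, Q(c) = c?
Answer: -54779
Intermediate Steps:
Y = 0 (Y = 6 + (-3 - 3) = 6 - 6 = 0)
L(N, m) = 0 (L(N, m) = (6 + 12)*0 = 18*0 = 0)
L(141, -319) + (124360 - 179139) = 0 + (124360 - 179139) = 0 - 54779 = -54779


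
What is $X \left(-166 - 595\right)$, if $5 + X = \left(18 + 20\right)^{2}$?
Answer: $-1095079$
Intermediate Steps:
$X = 1439$ ($X = -5 + \left(18 + 20\right)^{2} = -5 + 38^{2} = -5 + 1444 = 1439$)
$X \left(-166 - 595\right) = 1439 \left(-166 - 595\right) = 1439 \left(-761\right) = -1095079$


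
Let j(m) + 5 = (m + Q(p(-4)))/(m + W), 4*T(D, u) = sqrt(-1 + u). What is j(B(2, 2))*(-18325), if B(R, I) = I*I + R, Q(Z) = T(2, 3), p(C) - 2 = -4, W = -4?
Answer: 36650 - 18325*sqrt(2)/8 ≈ 33411.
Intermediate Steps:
T(D, u) = sqrt(-1 + u)/4
p(C) = -2 (p(C) = 2 - 4 = -2)
Q(Z) = sqrt(2)/4 (Q(Z) = sqrt(-1 + 3)/4 = sqrt(2)/4)
B(R, I) = R + I**2 (B(R, I) = I**2 + R = R + I**2)
j(m) = -5 + (m + sqrt(2)/4)/(-4 + m) (j(m) = -5 + (m + sqrt(2)/4)/(m - 4) = -5 + (m + sqrt(2)/4)/(-4 + m))
j(B(2, 2))*(-18325) = ((80 + sqrt(2) - 16*(2 + 2**2))/(4*(-4 + (2 + 2**2))))*(-18325) = ((80 + sqrt(2) - 16*(2 + 4))/(4*(-4 + (2 + 4))))*(-18325) = ((80 + sqrt(2) - 16*6)/(4*(-4 + 6)))*(-18325) = ((1/4)*(80 + sqrt(2) - 96)/2)*(-18325) = ((1/4)*(1/2)*(-16 + sqrt(2)))*(-18325) = (-2 + sqrt(2)/8)*(-18325) = 36650 - 18325*sqrt(2)/8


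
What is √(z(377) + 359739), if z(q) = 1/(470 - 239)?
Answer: √19196033010/231 ≈ 599.78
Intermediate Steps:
z(q) = 1/231
√(z(377) + 359739) = √(1/231 + 359739) = √(83099710/231) = √19196033010/231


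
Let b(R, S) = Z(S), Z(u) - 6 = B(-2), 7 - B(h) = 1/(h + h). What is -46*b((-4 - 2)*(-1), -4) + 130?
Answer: -959/2 ≈ -479.50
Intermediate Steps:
B(h) = 7 - 1/(2*h) (B(h) = 7 - 1/(h + h) = 7 - 1/(2*h))
Z(u) = 53/4 (Z(u) = 6 + (7 - ½/(-2)) = 6 + (7 - ½*(-½)) = 6 + (7 + ¼) = 6 + 29/4 = 53/4)
b(R, S) = 53/4
-46*b((-4 - 2)*(-1), -4) + 130 = -46*53/4 + 130 = -1219/2 + 130 = -959/2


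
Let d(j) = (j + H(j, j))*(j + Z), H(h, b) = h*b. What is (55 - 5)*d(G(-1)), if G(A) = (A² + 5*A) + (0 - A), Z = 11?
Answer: 2400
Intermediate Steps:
H(h, b) = b*h
G(A) = A² + 4*A (G(A) = (A² + 5*A) - A = A² + 4*A)
d(j) = (11 + j)*(j + j²) (d(j) = (j + j*j)*(j + 11) = (j + j²)*(11 + j) = (11 + j)*(j + j²))
(55 - 5)*d(G(-1)) = (55 - 5)*((-(4 - 1))*(11 + (-(4 - 1))² + 12*(-(4 - 1)))) = 50*((-1*3)*(11 + (-1*3)² + 12*(-1*3))) = 50*(-3*(11 + (-3)² + 12*(-3))) = 50*(-3*(11 + 9 - 36)) = 50*(-3*(-16)) = 50*48 = 2400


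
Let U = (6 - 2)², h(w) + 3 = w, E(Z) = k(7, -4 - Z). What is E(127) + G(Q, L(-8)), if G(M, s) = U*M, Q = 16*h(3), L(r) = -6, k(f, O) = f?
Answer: 7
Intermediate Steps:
E(Z) = 7
h(w) = -3 + w
U = 16 (U = 4² = 16)
Q = 0 (Q = 16*(-3 + 3) = 16*0 = 0)
G(M, s) = 16*M
E(127) + G(Q, L(-8)) = 7 + 16*0 = 7 + 0 = 7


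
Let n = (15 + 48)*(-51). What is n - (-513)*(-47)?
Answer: -27324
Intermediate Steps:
n = -3213 (n = 63*(-51) = -3213)
n - (-513)*(-47) = -3213 - (-513)*(-47) = -3213 - 1*24111 = -3213 - 24111 = -27324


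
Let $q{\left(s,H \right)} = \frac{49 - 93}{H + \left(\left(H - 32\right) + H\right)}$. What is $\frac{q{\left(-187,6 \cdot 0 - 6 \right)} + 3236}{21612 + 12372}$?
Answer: $\frac{13487}{141600} \approx 0.095247$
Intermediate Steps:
$q{\left(s,H \right)} = - \frac{44}{-32 + 3 H}$ ($q{\left(s,H \right)} = - \frac{44}{H + \left(\left(-32 + H\right) + H\right)} = - \frac{44}{H + \left(-32 + 2 H\right)} = - \frac{44}{-32 + 3 H}$)
$\frac{q{\left(-187,6 \cdot 0 - 6 \right)} + 3236}{21612 + 12372} = \frac{- \frac{44}{-32 + 3 \left(6 \cdot 0 - 6\right)} + 3236}{21612 + 12372} = \frac{- \frac{44}{-32 + 3 \left(0 - 6\right)} + 3236}{33984} = \left(- \frac{44}{-32 + 3 \left(-6\right)} + 3236\right) \frac{1}{33984} = \left(- \frac{44}{-32 - 18} + 3236\right) \frac{1}{33984} = \left(- \frac{44}{-50} + 3236\right) \frac{1}{33984} = \left(\left(-44\right) \left(- \frac{1}{50}\right) + 3236\right) \frac{1}{33984} = \left(\frac{22}{25} + 3236\right) \frac{1}{33984} = \frac{80922}{25} \cdot \frac{1}{33984} = \frac{13487}{141600}$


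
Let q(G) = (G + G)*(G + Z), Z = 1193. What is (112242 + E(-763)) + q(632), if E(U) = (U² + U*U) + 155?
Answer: 3583535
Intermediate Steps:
q(G) = 2*G*(1193 + G) (q(G) = (G + G)*(G + 1193) = (2*G)*(1193 + G) = 2*G*(1193 + G))
E(U) = 155 + 2*U² (E(U) = (U² + U²) + 155 = 2*U² + 155 = 155 + 2*U²)
(112242 + E(-763)) + q(632) = (112242 + (155 + 2*(-763)²)) + 2*632*(1193 + 632) = (112242 + (155 + 2*582169)) + 2*632*1825 = (112242 + (155 + 1164338)) + 2306800 = (112242 + 1164493) + 2306800 = 1276735 + 2306800 = 3583535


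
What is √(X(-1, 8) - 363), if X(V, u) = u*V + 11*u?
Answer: I*√283 ≈ 16.823*I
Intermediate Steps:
X(V, u) = 11*u + V*u (X(V, u) = V*u + 11*u = 11*u + V*u)
√(X(-1, 8) - 363) = √(8*(11 - 1) - 363) = √(8*10 - 363) = √(80 - 363) = √(-283) = I*√283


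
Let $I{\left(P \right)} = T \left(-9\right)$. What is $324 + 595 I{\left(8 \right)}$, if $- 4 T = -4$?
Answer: $-5031$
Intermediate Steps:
$T = 1$ ($T = \left(- \frac{1}{4}\right) \left(-4\right) = 1$)
$I{\left(P \right)} = -9$ ($I{\left(P \right)} = 1 \left(-9\right) = -9$)
$324 + 595 I{\left(8 \right)} = 324 + 595 \left(-9\right) = 324 - 5355 = -5031$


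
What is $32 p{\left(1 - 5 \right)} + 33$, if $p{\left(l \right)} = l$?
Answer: $-95$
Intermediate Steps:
$32 p{\left(1 - 5 \right)} + 33 = 32 \left(1 - 5\right) + 33 = 32 \left(-4\right) + 33 = -128 + 33 = -95$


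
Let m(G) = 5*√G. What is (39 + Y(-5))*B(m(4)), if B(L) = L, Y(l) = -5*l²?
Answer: -860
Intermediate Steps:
(39 + Y(-5))*B(m(4)) = (39 - 5*(-5)²)*(5*√4) = (39 - 5*25)*(5*2) = (39 - 125)*10 = -86*10 = -860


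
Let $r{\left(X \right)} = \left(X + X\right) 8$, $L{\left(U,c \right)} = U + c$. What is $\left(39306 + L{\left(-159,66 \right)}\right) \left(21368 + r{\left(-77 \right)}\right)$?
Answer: $789592968$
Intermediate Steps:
$r{\left(X \right)} = 16 X$ ($r{\left(X \right)} = 2 X 8 = 16 X$)
$\left(39306 + L{\left(-159,66 \right)}\right) \left(21368 + r{\left(-77 \right)}\right) = \left(39306 + \left(-159 + 66\right)\right) \left(21368 + 16 \left(-77\right)\right) = \left(39306 - 93\right) \left(21368 - 1232\right) = 39213 \cdot 20136 = 789592968$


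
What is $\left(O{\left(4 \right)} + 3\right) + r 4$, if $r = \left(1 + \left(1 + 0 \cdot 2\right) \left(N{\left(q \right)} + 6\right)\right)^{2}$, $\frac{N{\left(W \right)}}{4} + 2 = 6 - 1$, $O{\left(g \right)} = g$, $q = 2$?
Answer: $1451$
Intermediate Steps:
$N{\left(W \right)} = 12$ ($N{\left(W \right)} = -8 + 4 \left(6 - 1\right) = -8 + 4 \cdot 5 = -8 + 20 = 12$)
$r = 361$ ($r = \left(1 + \left(1 + 0 \cdot 2\right) \left(12 + 6\right)\right)^{2} = \left(1 + \left(1 + 0\right) 18\right)^{2} = \left(1 + 1 \cdot 18\right)^{2} = \left(1 + 18\right)^{2} = 19^{2} = 361$)
$\left(O{\left(4 \right)} + 3\right) + r 4 = \left(4 + 3\right) + 361 \cdot 4 = 7 + 1444 = 1451$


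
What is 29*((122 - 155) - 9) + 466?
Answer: -752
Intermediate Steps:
29*((122 - 155) - 9) + 466 = 29*(-33 - 9) + 466 = 29*(-42) + 466 = -1218 + 466 = -752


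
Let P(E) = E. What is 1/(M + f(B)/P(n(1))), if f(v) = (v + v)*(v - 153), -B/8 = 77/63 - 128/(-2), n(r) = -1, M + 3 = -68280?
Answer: -81/62568539 ≈ -1.2946e-6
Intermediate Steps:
M = -68283 (M = -3 - 68280 = -68283)
B = -4696/9 (B = -8*(77/63 - 128/(-2)) = -8*(77*(1/63) - 128*(-½)) = -8*(11/9 + 64) = -8*587/9 = -4696/9 ≈ -521.78)
f(v) = 2*v*(-153 + v) (f(v) = (2*v)*(-153 + v) = 2*v*(-153 + v))
1/(M + f(B)/P(n(1))) = 1/(-68283 + (2*(-4696/9)*(-153 - 4696/9))/(-1)) = 1/(-68283 + (2*(-4696/9)*(-6073/9))*(-1)) = 1/(-68283 + (57037616/81)*(-1)) = 1/(-68283 - 57037616/81) = 1/(-62568539/81) = -81/62568539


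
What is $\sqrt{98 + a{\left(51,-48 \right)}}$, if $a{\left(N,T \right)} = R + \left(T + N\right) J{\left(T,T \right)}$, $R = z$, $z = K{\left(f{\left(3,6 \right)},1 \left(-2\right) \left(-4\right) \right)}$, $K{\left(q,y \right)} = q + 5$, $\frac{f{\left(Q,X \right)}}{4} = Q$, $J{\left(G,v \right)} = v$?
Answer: $i \sqrt{29} \approx 5.3852 i$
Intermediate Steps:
$f{\left(Q,X \right)} = 4 Q$
$K{\left(q,y \right)} = 5 + q$
$z = 17$ ($z = 5 + 4 \cdot 3 = 5 + 12 = 17$)
$R = 17$
$a{\left(N,T \right)} = 17 + T \left(N + T\right)$ ($a{\left(N,T \right)} = 17 + \left(T + N\right) T = 17 + \left(N + T\right) T = 17 + T \left(N + T\right)$)
$\sqrt{98 + a{\left(51,-48 \right)}} = \sqrt{98 + \left(17 + \left(-48\right)^{2} + 51 \left(-48\right)\right)} = \sqrt{98 + \left(17 + 2304 - 2448\right)} = \sqrt{98 - 127} = \sqrt{-29} = i \sqrt{29}$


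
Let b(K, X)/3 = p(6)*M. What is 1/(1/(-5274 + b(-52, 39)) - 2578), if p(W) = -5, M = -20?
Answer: -4974/12822973 ≈ -0.00038790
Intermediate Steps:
b(K, X) = 300 (b(K, X) = 3*(-5*(-20)) = 3*100 = 300)
1/(1/(-5274 + b(-52, 39)) - 2578) = 1/(1/(-5274 + 300) - 2578) = 1/(1/(-4974) - 2578) = 1/(-1/4974 - 2578) = 1/(-12822973/4974) = -4974/12822973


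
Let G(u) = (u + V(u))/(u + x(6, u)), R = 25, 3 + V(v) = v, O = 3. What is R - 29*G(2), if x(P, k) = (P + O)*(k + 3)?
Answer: 1146/47 ≈ 24.383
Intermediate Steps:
V(v) = -3 + v
x(P, k) = (3 + P)*(3 + k) (x(P, k) = (P + 3)*(k + 3) = (3 + P)*(3 + k))
G(u) = (-3 + 2*u)/(27 + 10*u) (G(u) = (u + (-3 + u))/(u + (9 + 3*6 + 3*u + 6*u)) = (-3 + 2*u)/(u + (9 + 18 + 3*u + 6*u)) = (-3 + 2*u)/(u + (27 + 9*u)) = (-3 + 2*u)/(27 + 10*u))
R - 29*G(2) = 25 - 29*(-3 + 2*2)/(27 + 10*2) = 25 - 29*(-3 + 4)/(27 + 20) = 25 - 29/47 = 1146/47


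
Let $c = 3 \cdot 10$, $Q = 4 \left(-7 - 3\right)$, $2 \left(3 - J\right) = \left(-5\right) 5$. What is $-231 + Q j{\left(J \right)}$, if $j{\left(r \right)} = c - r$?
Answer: $-811$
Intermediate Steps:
$J = \frac{31}{2}$ ($J = 3 - \frac{\left(-5\right) 5}{2} = 3 - - \frac{25}{2} = 3 + \frac{25}{2} = \frac{31}{2} \approx 15.5$)
$Q = -40$ ($Q = 4 \left(-10\right) = -40$)
$c = 30$
$j{\left(r \right)} = 30 - r$
$-231 + Q j{\left(J \right)} = -231 - 40 \left(30 - \frac{31}{2}\right) = -231 - 580 = -811$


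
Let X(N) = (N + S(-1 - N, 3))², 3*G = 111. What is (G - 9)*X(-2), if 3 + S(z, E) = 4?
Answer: 28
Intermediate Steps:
G = 37 (G = (⅓)*111 = 37)
S(z, E) = 1 (S(z, E) = -3 + 4 = 1)
X(N) = (1 + N)² (X(N) = (N + 1)² = (1 + N)²)
(G - 9)*X(-2) = (37 - 9)*(1 - 2)² = 28*(-1)² = 28*1 = 28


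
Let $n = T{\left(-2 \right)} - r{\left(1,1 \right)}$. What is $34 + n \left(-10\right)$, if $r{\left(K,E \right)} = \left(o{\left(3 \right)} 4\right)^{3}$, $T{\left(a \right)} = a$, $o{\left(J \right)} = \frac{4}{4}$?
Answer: $694$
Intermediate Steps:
$o{\left(J \right)} = 1$ ($o{\left(J \right)} = 4 \cdot \frac{1}{4} = 1$)
$r{\left(K,E \right)} = 64$ ($r{\left(K,E \right)} = \left(1 \cdot 4\right)^{3} = 4^{3} = 64$)
$n = -66$ ($n = -2 - 64 = -66$)
$34 + n \left(-10\right) = 34 - -660 = 34 + 660 = 694$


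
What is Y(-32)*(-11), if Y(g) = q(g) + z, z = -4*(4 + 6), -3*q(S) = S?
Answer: 968/3 ≈ 322.67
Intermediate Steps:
q(S) = -S/3
z = -40 (z = -4*10 = -40)
Y(g) = -40 - g/3 (Y(g) = -g/3 - 40 = -40 - g/3)
Y(-32)*(-11) = (-40 - ⅓*(-32))*(-11) = (-40 + 32/3)*(-11) = -88/3*(-11) = 968/3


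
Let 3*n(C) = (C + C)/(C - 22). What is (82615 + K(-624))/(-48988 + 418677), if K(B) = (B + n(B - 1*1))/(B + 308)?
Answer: 25336807937/113375483142 ≈ 0.22348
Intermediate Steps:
n(C) = 2*C/(3*(-22 + C)) (n(C) = ((C + C)/(C - 22))/3 = ((2*C)/(-22 + C))/3 = (2*C/(-22 + C))/3 = 2*C/(3*(-22 + C)))
K(B) = (B + 2*(-1 + B)/(3*(-23 + B)))/(308 + B) (K(B) = (B + 2*(B - 1*1)/(3*(-22 + (B - 1*1))))/(B + 308) = (B + 2*(B - 1)/(3*(-22 + (B - 1))))/(308 + B) = (B + 2*(-1 + B)/(3*(-22 + (-1 + B))))/(308 + B) = (B + 2*(-1 + B)/(3*(-23 + B)))/(308 + B))
(82615 + K(-624))/(-48988 + 418677) = (82615 + (-2 + 2*(-624) + 3*(-624)*(-23 - 624))/(3*(-23 - 624)*(308 - 624)))/(-48988 + 418677) = (82615 + (1/3)*(-2 - 1248 + 3*(-624)*(-647))/(-647*(-316)))/369689 = (82615 + (1/3)*(-1/647)*(-1/316)*(-2 - 1248 + 1211184))*(1/369689) = (82615 + (1/3)*(-1/647)*(-1/316)*1209934)*(1/369689) = (82615 + 604967/306678)*(1/369689) = (25336807937/306678)*(1/369689) = 25336807937/113375483142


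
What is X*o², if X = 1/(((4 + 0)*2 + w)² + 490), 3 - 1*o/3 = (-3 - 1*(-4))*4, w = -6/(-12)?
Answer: 36/2249 ≈ 0.016007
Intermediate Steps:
w = ½ (w = -6*(-1/12) = ½ ≈ 0.50000)
o = -3 (o = 9 - 3*(-3 - 1*(-4))*4 = 9 - 3*(-3 + 4)*4 = 9 - 3*4 = 9 - 12 = -3)
X = 4/2249 (X = 1/(((4 + 0)*2 + ½)² + 490) = 1/((4*2 + ½)² + 490) = 1/((8 + ½)² + 490) = 1/((17/2)² + 490) = 1/(289/4 + 490) = 1/(2249/4) = 4/2249 ≈ 0.0017786)
X*o² = (4/2249)*(-3)² = (4/2249)*9 = 36/2249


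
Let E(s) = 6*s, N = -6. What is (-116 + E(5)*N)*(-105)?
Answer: 31080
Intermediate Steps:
(-116 + E(5)*N)*(-105) = (-116 + (6*5)*(-6))*(-105) = (-116 + 30*(-6))*(-105) = (-116 - 180)*(-105) = -296*(-105) = 31080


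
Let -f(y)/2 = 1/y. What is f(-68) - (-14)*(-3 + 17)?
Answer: 6665/34 ≈ 196.03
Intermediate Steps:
f(y) = -2/y
f(-68) - (-14)*(-3 + 17) = -2/(-68) - (-14)*(-3 + 17) = -2*(-1/68) - (-14)*14 = 1/34 - 1*(-196) = 1/34 + 196 = 6665/34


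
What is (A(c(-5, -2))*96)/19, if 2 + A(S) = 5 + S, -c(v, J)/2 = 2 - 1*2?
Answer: 288/19 ≈ 15.158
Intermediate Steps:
c(v, J) = 0 (c(v, J) = -2*(2 - 1*2) = -2*(2 - 2) = -2*0 = 0)
A(S) = 3 + S (A(S) = -2 + (5 + S) = 3 + S)
(A(c(-5, -2))*96)/19 = ((3 + 0)*96)/19 = (3*96)*(1/19) = 288*(1/19) = 288/19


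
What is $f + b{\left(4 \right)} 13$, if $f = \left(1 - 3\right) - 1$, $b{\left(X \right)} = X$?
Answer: $49$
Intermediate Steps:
$f = -3$ ($f = -2 - 1 = -3$)
$f + b{\left(4 \right)} 13 = -3 + 4 \cdot 13 = -3 + 52 = 49$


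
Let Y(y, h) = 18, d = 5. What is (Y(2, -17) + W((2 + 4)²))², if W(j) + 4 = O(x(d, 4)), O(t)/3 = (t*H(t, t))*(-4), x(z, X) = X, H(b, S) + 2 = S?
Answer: 6724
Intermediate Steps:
H(b, S) = -2 + S
O(t) = -12*t*(-2 + t) (O(t) = 3*((t*(-2 + t))*(-4)) = 3*(-4*t*(-2 + t)) = -12*t*(-2 + t))
W(j) = -100 (W(j) = -4 + 12*4*(2 - 1*4) = -4 + 12*4*(2 - 4) = -4 + 12*4*(-2) = -4 - 96 = -100)
(Y(2, -17) + W((2 + 4)²))² = (18 - 100)² = (-82)² = 6724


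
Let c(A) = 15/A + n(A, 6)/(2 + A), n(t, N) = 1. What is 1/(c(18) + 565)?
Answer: 60/33953 ≈ 0.0017671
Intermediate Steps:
c(A) = 1/(2 + A) + 15/A (c(A) = 15/A + 1/(2 + A) = 1/(2 + A) + 15/A)
1/(c(18) + 565) = 1/(2*(15 + 8*18)/(18*(2 + 18)) + 565) = 1/(2*(1/18)*(15 + 144)/20 + 565) = 1/(2*(1/18)*(1/20)*159 + 565) = 1/(53/60 + 565) = 1/(33953/60) = 60/33953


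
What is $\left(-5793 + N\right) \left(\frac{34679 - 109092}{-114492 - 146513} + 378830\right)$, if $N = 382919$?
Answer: $\frac{37288936109669938}{261005} \approx 1.4287 \cdot 10^{11}$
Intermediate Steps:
$\left(-5793 + N\right) \left(\frac{34679 - 109092}{-114492 - 146513} + 378830\right) = \left(-5793 + 382919\right) \left(\frac{34679 - 109092}{-114492 - 146513} + 378830\right) = 377126 \left(- \frac{74413}{-261005} + 378830\right) = 377126 \left(\left(-74413\right) \left(- \frac{1}{261005}\right) + 378830\right) = 377126 \left(\frac{74413}{261005} + 378830\right) = 377126 \cdot \frac{98876598563}{261005} = \frac{37288936109669938}{261005}$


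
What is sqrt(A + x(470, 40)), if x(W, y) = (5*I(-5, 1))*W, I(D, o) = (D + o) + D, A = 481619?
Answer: sqrt(460469) ≈ 678.58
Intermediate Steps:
I(D, o) = o + 2*D
x(W, y) = -45*W (x(W, y) = (5*(1 + 2*(-5)))*W = (5*(1 - 10))*W = (5*(-9))*W = -45*W)
sqrt(A + x(470, 40)) = sqrt(481619 - 45*470) = sqrt(481619 - 21150) = sqrt(460469)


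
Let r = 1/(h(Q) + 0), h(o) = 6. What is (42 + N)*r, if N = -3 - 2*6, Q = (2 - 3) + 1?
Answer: 9/2 ≈ 4.5000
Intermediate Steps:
Q = 0 (Q = -1 + 1 = 0)
N = -15 (N = -3 - 12 = -15)
r = 1/6 (r = 1/(6 + 0) = 1/6 ≈ 0.16667)
(42 + N)*r = (42 - 15)*(1/6) = 27*(1/6) = 9/2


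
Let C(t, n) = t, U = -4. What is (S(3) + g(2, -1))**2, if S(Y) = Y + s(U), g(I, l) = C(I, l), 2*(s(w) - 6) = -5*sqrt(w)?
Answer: 96 - 110*I ≈ 96.0 - 110.0*I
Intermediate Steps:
s(w) = 6 - 5*sqrt(w)/2 (s(w) = 6 + (-5*sqrt(w))/2 = 6 - 5*sqrt(w)/2)
g(I, l) = I
S(Y) = 6 + Y - 5*I (S(Y) = Y + (6 - 5*I) = 6 + Y - 5*I)
(S(3) + g(2, -1))**2 = ((6 + 3 - 5*I) + 2)**2 = ((9 - 5*I) + 2)**2 = (11 - 5*I)**2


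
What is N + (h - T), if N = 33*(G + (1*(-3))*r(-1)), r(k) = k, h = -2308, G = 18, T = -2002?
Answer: 387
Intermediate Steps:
N = 693 (N = 33*(18 + (1*(-3))*(-1)) = 33*(18 - 3*(-1)) = 33*(18 + 3) = 33*21 = 693)
N + (h - T) = 693 + (-2308 - 1*(-2002)) = 693 + (-2308 + 2002) = 693 - 306 = 387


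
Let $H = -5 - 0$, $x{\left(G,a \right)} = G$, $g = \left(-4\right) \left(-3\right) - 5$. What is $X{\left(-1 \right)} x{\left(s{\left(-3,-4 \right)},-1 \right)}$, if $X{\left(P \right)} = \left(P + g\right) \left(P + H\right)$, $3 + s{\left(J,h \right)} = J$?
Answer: $216$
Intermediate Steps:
$s{\left(J,h \right)} = -3 + J$
$g = 7$ ($g = 12 - 5 = 7$)
$H = -5$ ($H = -5 + 0 = -5$)
$X{\left(P \right)} = \left(-5 + P\right) \left(7 + P\right)$ ($X{\left(P \right)} = \left(P + 7\right) \left(P - 5\right) = \left(7 + P\right) \left(-5 + P\right) = \left(-5 + P\right) \left(7 + P\right)$)
$X{\left(-1 \right)} x{\left(s{\left(-3,-4 \right)},-1 \right)} = \left(-35 + \left(-1\right)^{2} + 2 \left(-1\right)\right) \left(-3 - 3\right) = \left(-35 + 1 - 2\right) \left(-6\right) = \left(-36\right) \left(-6\right) = 216$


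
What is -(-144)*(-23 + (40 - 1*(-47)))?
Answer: 9216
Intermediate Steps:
-(-144)*(-23 + (40 - 1*(-47))) = -(-144)*(-23 + (40 + 47)) = -(-144)*(-23 + 87) = -(-144)*64 = -1*(-9216) = 9216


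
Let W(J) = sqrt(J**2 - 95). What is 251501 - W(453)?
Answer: 251501 - 7*sqrt(4186) ≈ 2.5105e+5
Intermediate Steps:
W(J) = sqrt(-95 + J**2)
251501 - W(453) = 251501 - sqrt(-95 + 453**2) = 251501 - sqrt(-95 + 205209) = 251501 - sqrt(205114) = 251501 - 7*sqrt(4186)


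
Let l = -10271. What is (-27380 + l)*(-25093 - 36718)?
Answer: 2327245961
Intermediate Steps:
(-27380 + l)*(-25093 - 36718) = (-27380 - 10271)*(-25093 - 36718) = -37651*(-61811) = 2327245961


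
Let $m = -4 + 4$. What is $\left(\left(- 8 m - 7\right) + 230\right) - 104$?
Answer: $119$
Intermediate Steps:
$m = 0$
$\left(\left(- 8 m - 7\right) + 230\right) - 104 = \left(\left(\left(-8\right) 0 - 7\right) + 230\right) - 104 = \left(\left(0 - 7\right) + 230\right) - 104 = \left(-7 + 230\right) - 104 = 223 - 104 = 119$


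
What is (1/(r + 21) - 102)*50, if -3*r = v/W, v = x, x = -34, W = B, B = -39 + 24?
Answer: -4643850/911 ≈ -5097.5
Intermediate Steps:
B = -15
W = -15
v = -34
r = -34/45 (r = -(-34)/(3*(-15)) = -(-34)*(-1)/(3*15) = -⅓*34/15 = -34/45 ≈ -0.75556)
(1/(r + 21) - 102)*50 = (1/(-34/45 + 21) - 102)*50 = (1/(911/45) - 102)*50 = (45/911 - 102)*50 = -92877/911*50 = -4643850/911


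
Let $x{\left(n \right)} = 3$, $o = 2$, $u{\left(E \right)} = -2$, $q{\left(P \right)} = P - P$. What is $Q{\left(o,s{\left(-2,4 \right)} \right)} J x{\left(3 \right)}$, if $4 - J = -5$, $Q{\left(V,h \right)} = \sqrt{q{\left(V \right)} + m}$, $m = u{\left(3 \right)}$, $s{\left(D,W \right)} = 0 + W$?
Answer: $27 i \sqrt{2} \approx 38.184 i$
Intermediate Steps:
$q{\left(P \right)} = 0$
$s{\left(D,W \right)} = W$
$m = -2$
$Q{\left(V,h \right)} = i \sqrt{2}$ ($Q{\left(V,h \right)} = \sqrt{0 - 2} = \sqrt{-2} = i \sqrt{2}$)
$J = 9$ ($J = 4 - -5 = 4 + 5 = 9$)
$Q{\left(o,s{\left(-2,4 \right)} \right)} J x{\left(3 \right)} = i \sqrt{2} \cdot 9 \cdot 3 = 9 i \sqrt{2} \cdot 3 = 27 i \sqrt{2}$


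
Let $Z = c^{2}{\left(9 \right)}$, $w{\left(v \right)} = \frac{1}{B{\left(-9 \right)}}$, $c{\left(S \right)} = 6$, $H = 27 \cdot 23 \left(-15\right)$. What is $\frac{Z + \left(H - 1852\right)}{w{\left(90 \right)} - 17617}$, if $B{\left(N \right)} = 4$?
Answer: $\frac{44524}{70467} \approx 0.63184$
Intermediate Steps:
$H = -9315$ ($H = 621 \left(-15\right) = -9315$)
$w{\left(v \right)} = \frac{1}{4}$
$Z = 36$ ($Z = 6^{2} = 36$)
$\frac{Z + \left(H - 1852\right)}{w{\left(90 \right)} - 17617} = \frac{36 - 11167}{\frac{1}{4} - 17617} = \frac{36 - 11167}{- \frac{70467}{4}} = \left(-11131\right) \left(- \frac{4}{70467}\right) = \frac{44524}{70467}$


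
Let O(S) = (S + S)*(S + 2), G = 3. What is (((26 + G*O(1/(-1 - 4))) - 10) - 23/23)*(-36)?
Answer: -11556/25 ≈ -462.24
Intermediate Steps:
O(S) = 2*S*(2 + S) (O(S) = (2*S)*(2 + S) = 2*S*(2 + S))
(((26 + G*O(1/(-1 - 4))) - 10) - 23/23)*(-36) = (((26 + 3*(2*(2 + 1/(-1 - 4))/(-1 - 4))) - 10) - 23/23)*(-36) = (((26 + 3*(2*(2 + 1/(-5))/(-5))) - 10) - 23*1/23)*(-36) = (((26 + 3*(2*(-⅕)*(2 - ⅕))) - 10) - 1)*(-36) = (((26 + 3*(2*(-⅕)*(9/5))) - 10) - 1)*(-36) = (((26 + 3*(-18/25)) - 10) - 1)*(-36) = (((26 - 54/25) - 10) - 1)*(-36) = ((596/25 - 10) - 1)*(-36) = (346/25 - 1)*(-36) = (321/25)*(-36) = -11556/25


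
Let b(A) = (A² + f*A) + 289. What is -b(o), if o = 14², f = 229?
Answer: -83589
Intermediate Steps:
o = 196
b(A) = 289 + A² + 229*A (b(A) = (A² + 229*A) + 289 = 289 + A² + 229*A)
-b(o) = -(289 + 196² + 229*196) = -(289 + 38416 + 44884) = -1*83589 = -83589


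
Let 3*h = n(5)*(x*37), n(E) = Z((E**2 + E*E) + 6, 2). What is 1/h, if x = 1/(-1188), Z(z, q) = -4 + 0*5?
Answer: 891/37 ≈ 24.081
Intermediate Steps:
Z(z, q) = -4 (Z(z, q) = -4 + 0 = -4)
n(E) = -4
x = -1/1188 ≈ -0.00084175
h = 37/891 (h = (-(-1)*37/297)/3 = (-4*(-37/1188))/3 = (1/3)*(37/297) = 37/891 ≈ 0.041526)
1/h = 1/(37/891) = 891/37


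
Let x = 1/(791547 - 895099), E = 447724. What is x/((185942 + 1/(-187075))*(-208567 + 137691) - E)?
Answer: 187075/255308748400392654848 ≈ 7.3274e-16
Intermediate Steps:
x = -1/103552 (x = 1/(-103552) = -1/103552 ≈ -9.6570e-6)
x/((185942 + 1/(-187075))*(-208567 + 137691) - E) = -1/(103552*((185942 + 1/(-187075))*(-208567 + 137691) - 1*447724)) = -1/(103552*((185942 - 1/187075)*(-70876) - 447724)) = -1/(103552*((34785099649/187075)*(-70876) - 447724)) = -1/(103552*(-2465428722722524/187075 - 447724)) = -1/(103552*(-2465512480689824/187075)) = -1/103552*(-187075/2465512480689824) = 187075/255308748400392654848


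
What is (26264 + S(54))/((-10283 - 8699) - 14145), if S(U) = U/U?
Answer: -26265/33127 ≈ -0.79286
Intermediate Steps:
S(U) = 1
(26264 + S(54))/((-10283 - 8699) - 14145) = (26264 + 1)/((-10283 - 8699) - 14145) = 26265/(-18982 - 14145) = 26265/(-33127) = 26265*(-1/33127) = -26265/33127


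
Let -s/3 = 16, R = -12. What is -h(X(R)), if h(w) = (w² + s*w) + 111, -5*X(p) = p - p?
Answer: -111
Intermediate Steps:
X(p) = 0 (X(p) = -(p - p)/5 = -⅕*0 = 0)
s = -48 (s = -3*16 = -48)
h(w) = 111 + w² - 48*w (h(w) = (w² - 48*w) + 111 = 111 + w² - 48*w)
-h(X(R)) = -(111 + 0² - 48*0) = -(111 + 0 + 0) = -1*111 = -111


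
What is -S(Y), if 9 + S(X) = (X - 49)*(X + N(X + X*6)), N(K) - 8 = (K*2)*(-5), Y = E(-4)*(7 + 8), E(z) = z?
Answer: 452141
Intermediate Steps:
Y = -60 (Y = -4*(7 + 8) = -4*15 = -60)
N(K) = 8 - 10*K (N(K) = 8 + (K*2)*(-5) = 8 + (2*K)*(-5) = 8 - 10*K)
S(X) = -9 + (-49 + X)*(8 - 69*X) (S(X) = -9 + (X - 49)*(X + (8 - 10*(X + X*6))) = -9 + (-49 + X)*(X + (8 - 10*(X + 6*X))) = -9 + (-49 + X)*(X + (8 - 70*X)) = -9 + (-49 + X)*(8 - 69*X))
-S(Y) = -(-401 - 69*(-60)² + 3389*(-60)) = -(-401 - 69*3600 - 203340) = -(-401 - 248400 - 203340) = -1*(-452141) = 452141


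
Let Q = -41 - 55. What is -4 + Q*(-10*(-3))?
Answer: -2884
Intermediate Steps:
Q = -96
-4 + Q*(-10*(-3)) = -4 - (-960)*(-3) = -4 - 96*30 = -4 - 2880 = -2884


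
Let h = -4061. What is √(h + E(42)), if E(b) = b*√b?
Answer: √(-4061 + 42*√42) ≈ 61.553*I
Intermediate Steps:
E(b) = b^(3/2)
√(h + E(42)) = √(-4061 + 42^(3/2)) = √(-4061 + 42*√42)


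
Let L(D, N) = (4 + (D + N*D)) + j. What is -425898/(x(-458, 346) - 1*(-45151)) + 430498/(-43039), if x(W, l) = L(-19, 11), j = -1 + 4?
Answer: -18836249581/966871135 ≈ -19.482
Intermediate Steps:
j = 3
L(D, N) = 7 + D + D*N (L(D, N) = (4 + (D + N*D)) + 3 = (4 + (D + D*N)) + 3 = (4 + D + D*N) + 3 = 7 + D + D*N)
x(W, l) = -221 (x(W, l) = 7 - 19 - 19*11 = 7 - 19 - 209 = -221)
-425898/(x(-458, 346) - 1*(-45151)) + 430498/(-43039) = -425898/(-221 - 1*(-45151)) + 430498/(-43039) = -425898/(-221 + 45151) + 430498*(-1/43039) = -425898/44930 - 430498/43039 = -425898*1/44930 - 430498/43039 = -212949/22465 - 430498/43039 = -18836249581/966871135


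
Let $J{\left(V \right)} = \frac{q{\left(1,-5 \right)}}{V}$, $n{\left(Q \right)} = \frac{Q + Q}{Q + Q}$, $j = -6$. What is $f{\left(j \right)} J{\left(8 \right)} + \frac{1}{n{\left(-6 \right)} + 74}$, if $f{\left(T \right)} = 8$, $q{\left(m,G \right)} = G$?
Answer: $- \frac{374}{75} \approx -4.9867$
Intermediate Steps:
$n{\left(Q \right)} = 1$ ($n{\left(Q \right)} = \frac{2 Q}{2 Q} = 2 Q \frac{1}{2 Q} = 1$)
$J{\left(V \right)} = - \frac{5}{V}$
$f{\left(j \right)} J{\left(8 \right)} + \frac{1}{n{\left(-6 \right)} + 74} = 8 \left(- \frac{5}{8}\right) + \frac{1}{1 + 74} = 8 \left(\left(-5\right) \frac{1}{8}\right) + \frac{1}{75} = 8 \left(- \frac{5}{8}\right) + \frac{1}{75} = -5 + \frac{1}{75} = - \frac{374}{75}$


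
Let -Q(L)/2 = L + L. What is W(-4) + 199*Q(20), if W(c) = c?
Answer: -15924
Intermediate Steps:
Q(L) = -4*L (Q(L) = -2*(L + L) = -4*L)
W(-4) + 199*Q(20) = -4 + 199*(-4*20) = -4 + 199*(-80) = -4 - 15920 = -15924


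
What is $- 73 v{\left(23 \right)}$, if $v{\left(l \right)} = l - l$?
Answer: $0$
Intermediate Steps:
$v{\left(l \right)} = 0$
$- 73 v{\left(23 \right)} = \left(-73\right) 0 = 0$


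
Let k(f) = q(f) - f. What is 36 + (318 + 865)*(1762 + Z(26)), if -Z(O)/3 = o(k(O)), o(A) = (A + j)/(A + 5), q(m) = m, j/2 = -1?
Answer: 10429508/5 ≈ 2.0859e+6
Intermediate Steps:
j = -2 (j = 2*(-1) = -2)
k(f) = 0 (k(f) = f - f = 0)
o(A) = (-2 + A)/(5 + A) (o(A) = (A - 2)/(A + 5) = (-2 + A)/(5 + A))
Z(O) = 6/5 (Z(O) = -3*(-2 + 0)/(5 + 0) = -3*(-2)/5 = -3*(-⅖) = 6/5)
36 + (318 + 865)*(1762 + Z(26)) = 36 + (318 + 865)*(1762 + 6/5) = 36 + 1183*(8816/5) = 36 + 10429328/5 = 10429508/5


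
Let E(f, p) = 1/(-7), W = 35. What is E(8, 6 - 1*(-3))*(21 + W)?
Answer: -8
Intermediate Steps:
E(f, p) = -⅐
E(8, 6 - 1*(-3))*(21 + W) = -(21 + 35)/7 = -⅐*56 = -8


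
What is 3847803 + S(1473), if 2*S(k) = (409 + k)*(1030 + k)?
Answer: 6203126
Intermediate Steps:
S(k) = (409 + k)*(1030 + k)/2 (S(k) = ((409 + k)*(1030 + k))/2 = (409 + k)*(1030 + k)/2)
3847803 + S(1473) = 3847803 + (210635 + (½)*1473² + (1439/2)*1473) = 3847803 + (210635 + (½)*2169729 + 2119647/2) = 3847803 + (210635 + 2169729/2 + 2119647/2) = 3847803 + 2355323 = 6203126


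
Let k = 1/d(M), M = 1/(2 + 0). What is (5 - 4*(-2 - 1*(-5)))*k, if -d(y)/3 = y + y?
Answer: 7/3 ≈ 2.3333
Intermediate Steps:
M = ½ (M = 1/2 = ½ ≈ 0.50000)
d(y) = -6*y (d(y) = -3*(y + y) = -6*y)
k = -⅓ (k = 1/(-6*½) = 1/(-3) = -⅓ ≈ -0.33333)
(5 - 4*(-2 - 1*(-5)))*k = (5 - 4*(-2 - 1*(-5)))*(-⅓) = (5 - 4*(-2 + 5))*(-⅓) = (5 - 4*3)*(-⅓) = (5 - 12)*(-⅓) = -7*(-⅓) = 7/3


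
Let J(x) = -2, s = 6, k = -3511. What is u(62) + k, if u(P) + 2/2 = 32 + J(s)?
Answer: -3482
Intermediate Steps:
u(P) = 29 (u(P) = -1 + (32 - 2) = -1 + 30 = 29)
u(62) + k = 29 - 3511 = -3482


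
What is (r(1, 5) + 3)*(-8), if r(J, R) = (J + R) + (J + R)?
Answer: -120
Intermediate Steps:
r(J, R) = 2*J + 2*R
(r(1, 5) + 3)*(-8) = ((2*1 + 2*5) + 3)*(-8) = ((2 + 10) + 3)*(-8) = (12 + 3)*(-8) = 15*(-8) = -120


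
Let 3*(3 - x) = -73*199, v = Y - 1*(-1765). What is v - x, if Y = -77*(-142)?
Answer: 23561/3 ≈ 7853.7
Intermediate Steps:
Y = 10934
v = 12699 (v = 10934 - 1*(-1765) = 10934 + 1765 = 12699)
x = 14536/3 (x = 3 - (-73)*199/3 = 3 - ⅓*(-14527) = 3 + 14527/3 = 14536/3 ≈ 4845.3)
v - x = 12699 - 1*14536/3 = 12699 - 14536/3 = 23561/3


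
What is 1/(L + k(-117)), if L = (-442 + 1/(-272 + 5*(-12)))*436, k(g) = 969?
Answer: -83/15914778 ≈ -5.2153e-6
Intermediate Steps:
L = -15995205/83 (L = (-442 + 1/(-272 - 60))*436 = (-442 + 1/(-332))*436 = (-442 - 1/332)*436 = -146745/332*436 = -15995205/83 ≈ -1.9271e+5)
1/(L + k(-117)) = 1/(-15995205/83 + 969) = 1/(-15914778/83) = -83/15914778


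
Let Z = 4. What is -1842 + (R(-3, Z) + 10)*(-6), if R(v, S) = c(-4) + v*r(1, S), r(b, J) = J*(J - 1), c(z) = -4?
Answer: -1662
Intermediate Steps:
r(b, J) = J*(-1 + J)
R(v, S) = -4 + S*v*(-1 + S) (R(v, S) = -4 + v*(S*(-1 + S)) = -4 + S*v*(-1 + S))
-1842 + (R(-3, Z) + 10)*(-6) = -1842 + ((-4 + 4*(-3)*(-1 + 4)) + 10)*(-6) = -1842 + ((-4 + 4*(-3)*3) + 10)*(-6) = -1842 + ((-4 - 36) + 10)*(-6) = -1842 + (-40 + 10)*(-6) = -1842 - 30*(-6) = -1842 + 180 = -1662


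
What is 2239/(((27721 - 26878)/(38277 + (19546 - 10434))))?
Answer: 106103971/843 ≈ 1.2586e+5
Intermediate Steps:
2239/(((27721 - 26878)/(38277 + (19546 - 10434)))) = 2239/((843/(38277 + 9112))) = 2239/((843/47389)) = 2239/((843*(1/47389))) = 2239/(843/47389) = 2239*(47389/843) = 106103971/843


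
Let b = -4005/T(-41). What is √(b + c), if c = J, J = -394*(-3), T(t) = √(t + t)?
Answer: √(7947768 + 328410*I*√82)/82 ≈ 34.957 + 6.326*I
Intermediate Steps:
T(t) = √2*√t (T(t) = √(2*t) = √2*√t)
J = 1182
c = 1182
b = 4005*I*√82/82 (b = -4005*(-I*√82/82) = -(-4005)*I*√82/82 = 4005*I*√82/82 ≈ 442.28*I)
√(b + c) = √(4005*I*√82/82 + 1182) = √(1182 + 4005*I*√82/82)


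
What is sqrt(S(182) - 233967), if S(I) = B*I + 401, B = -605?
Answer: 2*I*sqrt(85919) ≈ 586.24*I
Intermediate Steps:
S(I) = 401 - 605*I (S(I) = -605*I + 401 = 401 - 605*I)
sqrt(S(182) - 233967) = sqrt((401 - 605*182) - 233967) = sqrt((401 - 110110) - 233967) = sqrt(-109709 - 233967) = sqrt(-343676) = 2*I*sqrt(85919)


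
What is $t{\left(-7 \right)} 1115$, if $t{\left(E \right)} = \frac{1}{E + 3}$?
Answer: $- \frac{1115}{4} \approx -278.75$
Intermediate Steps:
$t{\left(E \right)} = \frac{1}{3 + E}$
$t{\left(-7 \right)} 1115 = \frac{1}{3 - 7} \cdot 1115 = \frac{1}{-4} \cdot 1115 = \left(- \frac{1}{4}\right) 1115 = - \frac{1115}{4}$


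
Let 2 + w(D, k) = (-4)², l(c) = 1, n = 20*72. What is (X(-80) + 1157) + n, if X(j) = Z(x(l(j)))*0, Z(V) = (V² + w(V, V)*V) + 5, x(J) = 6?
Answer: 2597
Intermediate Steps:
n = 1440
w(D, k) = 14 (w(D, k) = -2 + (-4)² = -2 + 16 = 14)
Z(V) = 5 + V² + 14*V (Z(V) = (V² + 14*V) + 5 = 5 + V² + 14*V)
X(j) = 0 (X(j) = (5 + 6² + 14*6)*0 = (5 + 36 + 84)*0 = 125*0 = 0)
(X(-80) + 1157) + n = (0 + 1157) + 1440 = 1157 + 1440 = 2597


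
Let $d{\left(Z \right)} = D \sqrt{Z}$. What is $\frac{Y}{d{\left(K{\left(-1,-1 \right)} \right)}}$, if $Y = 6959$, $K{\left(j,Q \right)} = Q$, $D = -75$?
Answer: $\frac{6959 i}{75} \approx 92.787 i$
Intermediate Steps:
$d{\left(Z \right)} = - 75 \sqrt{Z}$
$\frac{Y}{d{\left(K{\left(-1,-1 \right)} \right)}} = \frac{6959}{\left(-75\right) \sqrt{-1}} = \frac{6959}{\left(-75\right) i} = 6959 \frac{i}{75} = \frac{6959 i}{75}$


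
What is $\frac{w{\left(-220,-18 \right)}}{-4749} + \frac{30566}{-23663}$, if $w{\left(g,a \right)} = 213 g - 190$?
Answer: $\frac{968186216}{112375587} \approx 8.6156$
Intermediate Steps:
$w{\left(g,a \right)} = -190 + 213 g$
$\frac{w{\left(-220,-18 \right)}}{-4749} + \frac{30566}{-23663} = \frac{-190 + 213 \left(-220\right)}{-4749} + \frac{30566}{-23663} = \left(-190 - 46860\right) \left(- \frac{1}{4749}\right) + 30566 \left(- \frac{1}{23663}\right) = \left(-47050\right) \left(- \frac{1}{4749}\right) - \frac{30566}{23663} = \frac{47050}{4749} - \frac{30566}{23663} = \frac{968186216}{112375587}$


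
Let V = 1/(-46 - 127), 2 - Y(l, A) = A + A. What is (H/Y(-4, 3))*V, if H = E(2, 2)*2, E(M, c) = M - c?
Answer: 0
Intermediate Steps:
H = 0 (H = (2 - 1*2)*2 = (2 - 2)*2 = 0*2 = 0)
Y(l, A) = 2 - 2*A (Y(l, A) = 2 - (A + A) = 2 - 2*A)
V = -1/173 (V = 1/(-173) = -1/173 ≈ -0.0057803)
(H/Y(-4, 3))*V = (0/(2 - 2*3))*(-1/173) = (0/(2 - 6))*(-1/173) = (0/(-4))*(-1/173) = (0*(-¼))*(-1/173) = 0*(-1/173) = 0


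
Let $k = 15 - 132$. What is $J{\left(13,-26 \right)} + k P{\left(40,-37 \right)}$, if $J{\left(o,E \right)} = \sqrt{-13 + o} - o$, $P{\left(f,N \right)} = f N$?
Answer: $173147$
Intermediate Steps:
$P{\left(f,N \right)} = N f$
$k = -117$ ($k = 15 - 132 = -117$)
$J{\left(13,-26 \right)} + k P{\left(40,-37 \right)} = \left(\sqrt{-13 + 13} - 13\right) - 117 \left(\left(-37\right) 40\right) = \left(\sqrt{0} - 13\right) - -173160 = \left(0 - 13\right) + 173160 = -13 + 173160 = 173147$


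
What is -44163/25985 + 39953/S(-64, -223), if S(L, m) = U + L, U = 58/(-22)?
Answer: -11452337234/19047005 ≈ -601.27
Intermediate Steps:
U = -29/11 (U = 58*(-1/22) = -29/11 ≈ -2.6364)
S(L, m) = -29/11 + L
-44163/25985 + 39953/S(-64, -223) = -44163/25985 + 39953/(-29/11 - 64) = -44163*1/25985 + 39953/(-733/11) = -44163/25985 + 39953*(-11/733) = -44163/25985 - 439483/733 = -11452337234/19047005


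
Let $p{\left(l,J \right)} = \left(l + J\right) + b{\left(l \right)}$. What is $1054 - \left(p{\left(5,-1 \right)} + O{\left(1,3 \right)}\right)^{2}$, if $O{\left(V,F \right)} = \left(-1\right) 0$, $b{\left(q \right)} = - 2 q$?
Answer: $1018$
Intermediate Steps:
$O{\left(V,F \right)} = 0$
$p{\left(l,J \right)} = J - l$ ($p{\left(l,J \right)} = \left(l + J\right) - 2 l = \left(J + l\right) - 2 l = J - l$)
$1054 - \left(p{\left(5,-1 \right)} + O{\left(1,3 \right)}\right)^{2} = 1054 - \left(\left(-1 - 5\right) + 0\right)^{2} = 1054 - \left(-6 + 0\right)^{2} = 1054 - \left(-6\right)^{2} = 1054 - 36 = 1018$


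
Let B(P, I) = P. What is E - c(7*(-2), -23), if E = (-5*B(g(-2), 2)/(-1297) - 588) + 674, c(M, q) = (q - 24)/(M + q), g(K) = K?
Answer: 4065725/47989 ≈ 84.722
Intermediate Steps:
c(M, q) = (-24 + q)/(M + q)
E = 111532/1297 (E = (-5*(-2)/(-1297) - 588) + 674 = (10*(-1/1297) - 588) + 674 = (-10/1297 - 588) + 674 = -762646/1297 + 674 = 111532/1297 ≈ 85.992)
E - c(7*(-2), -23) = 111532/1297 - (-24 - 23)/(7*(-2) - 23) = 111532/1297 - (-47)/(-14 - 23) = 111532/1297 - (-47)/(-37) = 111532/1297 - (-1)*(-47)/37 = 111532/1297 - 1*47/37 = 111532/1297 - 47/37 = 4065725/47989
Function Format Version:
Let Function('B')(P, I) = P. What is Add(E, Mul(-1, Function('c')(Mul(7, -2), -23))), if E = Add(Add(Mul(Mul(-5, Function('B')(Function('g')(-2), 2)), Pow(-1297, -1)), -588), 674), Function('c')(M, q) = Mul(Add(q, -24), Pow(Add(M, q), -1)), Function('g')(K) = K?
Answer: Rational(4065725, 47989) ≈ 84.722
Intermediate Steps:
Function('c')(M, q) = Mul(Pow(Add(M, q), -1), Add(-24, q)) (Function('c')(M, q) = Mul(Add(-24, q), Pow(Add(M, q), -1)) = Mul(Pow(Add(M, q), -1), Add(-24, q)))
E = Rational(111532, 1297) (E = Add(Add(Mul(Mul(-5, -2), Pow(-1297, -1)), -588), 674) = Add(Add(Mul(10, Rational(-1, 1297)), -588), 674) = Add(Add(Rational(-10, 1297), -588), 674) = Add(Rational(-762646, 1297), 674) = Rational(111532, 1297) ≈ 85.992)
Add(E, Mul(-1, Function('c')(Mul(7, -2), -23))) = Add(Rational(111532, 1297), Mul(-1, Mul(Pow(Add(Mul(7, -2), -23), -1), Add(-24, -23)))) = Add(Rational(111532, 1297), Mul(-1, Mul(Pow(Add(-14, -23), -1), -47))) = Add(Rational(111532, 1297), Mul(-1, Mul(Pow(-37, -1), -47))) = Add(Rational(111532, 1297), Mul(-1, Mul(Rational(-1, 37), -47))) = Add(Rational(111532, 1297), Mul(-1, Rational(47, 37))) = Add(Rational(111532, 1297), Rational(-47, 37)) = Rational(4065725, 47989)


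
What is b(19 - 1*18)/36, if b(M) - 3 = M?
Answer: 1/9 ≈ 0.11111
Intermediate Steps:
b(M) = 3 + M
b(19 - 1*18)/36 = (3 + (19 - 1*18))/36 = (3 + (19 - 18))*(1/36) = (3 + 1)*(1/36) = 4*(1/36) = 1/9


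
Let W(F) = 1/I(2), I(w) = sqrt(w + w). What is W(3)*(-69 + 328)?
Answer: 259/2 ≈ 129.50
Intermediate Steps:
I(w) = sqrt(2)*sqrt(w) (I(w) = sqrt(2*w) = sqrt(2)*sqrt(w))
W(F) = 1/2 (W(F) = 1/(sqrt(2)*sqrt(2)) = 1/2)
W(3)*(-69 + 328) = (-69 + 328)/2 = (1/2)*259 = 259/2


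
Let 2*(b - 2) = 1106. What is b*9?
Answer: 4995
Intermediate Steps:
b = 555 (b = 2 + (½)*1106 = 2 + 553 = 555)
b*9 = 555*9 = 4995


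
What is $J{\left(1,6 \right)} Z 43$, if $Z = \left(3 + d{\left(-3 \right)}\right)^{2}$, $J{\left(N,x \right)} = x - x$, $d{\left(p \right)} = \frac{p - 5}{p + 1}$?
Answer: $0$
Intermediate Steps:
$d{\left(p \right)} = \frac{-5 + p}{1 + p}$
$J{\left(N,x \right)} = 0$
$Z = 49$ ($Z = \left(3 + \frac{-5 - 3}{1 - 3}\right)^{2} = \left(3 + \frac{1}{-2} \left(-8\right)\right)^{2} = \left(3 - -4\right)^{2} = \left(3 + 4\right)^{2} = 7^{2} = 49$)
$J{\left(1,6 \right)} Z 43 = 0 \cdot 49 \cdot 43 = 0 \cdot 43 = 0$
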